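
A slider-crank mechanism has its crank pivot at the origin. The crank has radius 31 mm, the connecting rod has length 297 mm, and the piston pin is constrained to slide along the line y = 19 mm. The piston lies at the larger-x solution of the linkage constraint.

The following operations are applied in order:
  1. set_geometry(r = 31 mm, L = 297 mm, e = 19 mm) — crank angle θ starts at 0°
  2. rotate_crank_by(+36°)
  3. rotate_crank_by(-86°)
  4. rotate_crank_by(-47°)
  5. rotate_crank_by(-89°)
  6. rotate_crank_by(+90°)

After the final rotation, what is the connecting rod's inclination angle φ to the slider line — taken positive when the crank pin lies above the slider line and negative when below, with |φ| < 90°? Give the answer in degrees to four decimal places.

-9.6587

set_geometry: r = 31 mm, L = 297 mm, e = 19 mm; θ ← 0°
rotate_crank_by(+36°): θ ← 0° +36° = 36°
rotate_crank_by(-86°): θ ← 36° -86° = -50°
rotate_crank_by(-47°): θ ← -50° -47° = -97°
rotate_crank_by(-89°): θ ← -97° -89° = -186°
rotate_crank_by(+90°): θ ← -186° +90° = -96°
crank pin P = (r cos θ, r sin θ) = (-3.240382, -30.830179)
h = r sin θ − e = -30.830179 − 19 = -49.830179
sin φ = h / L = -49.830179 / 297 = -0.16777838
φ = arcsin(-0.16777838) = -9.658674°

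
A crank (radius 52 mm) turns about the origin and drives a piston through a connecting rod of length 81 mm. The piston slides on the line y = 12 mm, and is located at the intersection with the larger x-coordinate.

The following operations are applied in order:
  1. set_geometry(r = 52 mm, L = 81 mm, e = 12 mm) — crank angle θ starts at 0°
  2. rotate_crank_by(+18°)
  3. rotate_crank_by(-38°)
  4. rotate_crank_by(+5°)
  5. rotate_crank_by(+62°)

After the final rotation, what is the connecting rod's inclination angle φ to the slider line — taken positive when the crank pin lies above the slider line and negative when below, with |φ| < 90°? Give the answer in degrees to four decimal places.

18.7454

set_geometry: r = 52 mm, L = 81 mm, e = 12 mm; θ ← 0°
rotate_crank_by(+18°): θ ← 0° +18° = 18°
rotate_crank_by(-38°): θ ← 18° -38° = -20°
rotate_crank_by(+5°): θ ← -20° +5° = -15°
rotate_crank_by(+62°): θ ← -15° +62° = 47°
crank pin P = (r cos θ, r sin θ) = (35.463915, 38.030392)
h = r sin θ − e = 38.030392 − 12 = 26.030392
sin φ = h / L = 26.030392 / 81 = 0.32136287
φ = arcsin(0.32136287) = 18.745366°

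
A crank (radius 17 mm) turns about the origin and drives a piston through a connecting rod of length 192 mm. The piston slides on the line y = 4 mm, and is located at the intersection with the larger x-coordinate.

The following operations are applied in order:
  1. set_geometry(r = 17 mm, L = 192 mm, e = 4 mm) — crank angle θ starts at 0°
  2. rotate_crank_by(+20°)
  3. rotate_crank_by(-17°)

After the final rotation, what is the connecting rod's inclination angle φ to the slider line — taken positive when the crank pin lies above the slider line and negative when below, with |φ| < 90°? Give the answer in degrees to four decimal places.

-0.9282

set_geometry: r = 17 mm, L = 192 mm, e = 4 mm; θ ← 0°
rotate_crank_by(+20°): θ ← 0° +20° = 20°
rotate_crank_by(-17°): θ ← 20° -17° = 3°
crank pin P = (r cos θ, r sin θ) = (16.976702, 0.889711)
h = r sin θ − e = 0.889711 − 4 = -3.110289
sin φ = h / L = -3.110289 / 192 = -0.01619942
φ = arcsin(-0.01619942) = -0.928199°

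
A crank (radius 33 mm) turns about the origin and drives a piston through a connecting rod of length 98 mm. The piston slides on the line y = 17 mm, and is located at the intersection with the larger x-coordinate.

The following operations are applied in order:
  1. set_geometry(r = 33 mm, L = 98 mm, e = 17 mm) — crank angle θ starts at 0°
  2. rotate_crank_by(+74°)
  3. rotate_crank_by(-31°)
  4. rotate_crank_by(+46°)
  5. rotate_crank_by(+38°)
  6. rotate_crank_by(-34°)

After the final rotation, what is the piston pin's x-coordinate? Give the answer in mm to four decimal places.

set_geometry: r = 33 mm, L = 98 mm, e = 17 mm; θ ← 0°
rotate_crank_by(+74°): θ ← 0° +74° = 74°
rotate_crank_by(-31°): θ ← 74° -31° = 43°
rotate_crank_by(+46°): θ ← 43° +46° = 89°
rotate_crank_by(+38°): θ ← 89° +38° = 127°
rotate_crank_by(-34°): θ ← 127° -34° = 93°
crank pin P = (r cos θ, r sin θ) = (-1.727087, 32.954775)
h = r sin θ − e = 32.954775 − 17 = 15.954775
x = r cos θ + √(L² − h²) = -1.727087 + √(9604.0 − 254.5548) = -1.727087 + 96.692529 = 94.965442

94.9654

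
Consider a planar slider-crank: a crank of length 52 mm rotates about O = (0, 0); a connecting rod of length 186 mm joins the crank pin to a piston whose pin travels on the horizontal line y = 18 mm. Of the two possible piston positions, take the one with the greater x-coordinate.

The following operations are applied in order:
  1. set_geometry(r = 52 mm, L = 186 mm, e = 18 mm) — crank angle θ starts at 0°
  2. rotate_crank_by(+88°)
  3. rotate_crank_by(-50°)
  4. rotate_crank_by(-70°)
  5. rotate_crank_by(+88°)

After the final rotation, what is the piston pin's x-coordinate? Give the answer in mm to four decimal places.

set_geometry: r = 52 mm, L = 186 mm, e = 18 mm; θ ← 0°
rotate_crank_by(+88°): θ ← 0° +88° = 88°
rotate_crank_by(-50°): θ ← 88° -50° = 38°
rotate_crank_by(-70°): θ ← 38° -70° = -32°
rotate_crank_by(+88°): θ ← -32° +88° = 56°
crank pin P = (r cos θ, r sin θ) = (29.078031, 43.109954)
h = r sin θ − e = 43.109954 − 18 = 25.109954
x = r cos θ + √(L² − h²) = 29.078031 + √(34596.0 − 630.5098) = 29.078031 + 184.297288 = 213.375319

213.3753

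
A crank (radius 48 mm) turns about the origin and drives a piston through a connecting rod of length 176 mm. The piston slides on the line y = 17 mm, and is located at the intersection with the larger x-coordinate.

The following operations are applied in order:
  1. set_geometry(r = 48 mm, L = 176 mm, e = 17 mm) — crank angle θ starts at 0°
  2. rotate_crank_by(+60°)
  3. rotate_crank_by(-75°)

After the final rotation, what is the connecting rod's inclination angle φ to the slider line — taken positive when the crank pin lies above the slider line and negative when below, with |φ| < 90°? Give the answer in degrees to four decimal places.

set_geometry: r = 48 mm, L = 176 mm, e = 17 mm; θ ← 0°
rotate_crank_by(+60°): θ ← 0° +60° = 60°
rotate_crank_by(-75°): θ ← 60° -75° = -15°
crank pin P = (r cos θ, r sin θ) = (46.364440, -12.423314)
h = r sin θ − e = -12.423314 − 17 = -29.423314
sin φ = h / L = -29.423314 / 176 = -0.16717792
φ = arcsin(-0.16717792) = -9.623778°

-9.6238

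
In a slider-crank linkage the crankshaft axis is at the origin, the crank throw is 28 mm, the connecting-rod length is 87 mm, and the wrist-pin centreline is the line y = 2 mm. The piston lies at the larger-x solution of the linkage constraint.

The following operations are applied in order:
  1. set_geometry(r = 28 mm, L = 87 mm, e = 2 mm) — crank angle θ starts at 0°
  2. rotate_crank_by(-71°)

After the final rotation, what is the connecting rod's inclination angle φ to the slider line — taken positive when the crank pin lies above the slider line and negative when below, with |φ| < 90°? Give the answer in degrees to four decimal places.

set_geometry: r = 28 mm, L = 87 mm, e = 2 mm; θ ← 0°
rotate_crank_by(-71°): θ ← 0° -71° = -71°
crank pin P = (r cos θ, r sin θ) = (9.115908, -26.474520)
h = r sin θ − e = -26.474520 − 2 = -28.474520
sin φ = h / L = -28.474520 / 87 = -0.32729333
φ = arcsin(-0.32729333) = -19.104574°

-19.1046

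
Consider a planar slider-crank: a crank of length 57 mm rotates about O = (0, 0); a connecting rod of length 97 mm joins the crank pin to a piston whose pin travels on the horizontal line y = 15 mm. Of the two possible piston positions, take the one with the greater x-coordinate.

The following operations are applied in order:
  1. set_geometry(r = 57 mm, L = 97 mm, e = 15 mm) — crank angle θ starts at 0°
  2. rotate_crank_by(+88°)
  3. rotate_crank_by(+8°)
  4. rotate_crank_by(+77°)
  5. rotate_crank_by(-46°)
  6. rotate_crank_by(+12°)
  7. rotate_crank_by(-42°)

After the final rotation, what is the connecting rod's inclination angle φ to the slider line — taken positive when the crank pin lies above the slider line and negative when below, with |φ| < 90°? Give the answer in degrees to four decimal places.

25.3794

set_geometry: r = 57 mm, L = 97 mm, e = 15 mm; θ ← 0°
rotate_crank_by(+88°): θ ← 0° +88° = 88°
rotate_crank_by(+8°): θ ← 88° +8° = 96°
rotate_crank_by(+77°): θ ← 96° +77° = 173°
rotate_crank_by(-46°): θ ← 173° -46° = 127°
rotate_crank_by(+12°): θ ← 127° +12° = 139°
rotate_crank_by(-42°): θ ← 139° -42° = 97°
crank pin P = (r cos θ, r sin θ) = (-6.946553, 56.575131)
h = r sin θ − e = 56.575131 − 15 = 41.575131
sin φ = h / L = 41.575131 / 97 = 0.42860959
φ = arcsin(0.42860959) = 25.379354°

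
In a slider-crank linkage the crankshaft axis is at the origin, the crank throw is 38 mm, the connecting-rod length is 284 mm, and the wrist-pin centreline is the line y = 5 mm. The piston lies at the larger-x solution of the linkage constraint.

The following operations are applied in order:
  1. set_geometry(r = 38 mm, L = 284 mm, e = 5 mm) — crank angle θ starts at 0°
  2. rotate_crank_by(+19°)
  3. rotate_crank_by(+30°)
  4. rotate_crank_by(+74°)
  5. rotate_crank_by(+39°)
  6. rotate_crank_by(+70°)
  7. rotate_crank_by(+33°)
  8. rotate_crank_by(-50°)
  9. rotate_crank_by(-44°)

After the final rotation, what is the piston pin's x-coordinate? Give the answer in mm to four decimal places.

set_geometry: r = 38 mm, L = 284 mm, e = 5 mm; θ ← 0°
rotate_crank_by(+19°): θ ← 0° +19° = 19°
rotate_crank_by(+30°): θ ← 19° +30° = 49°
rotate_crank_by(+74°): θ ← 49° +74° = 123°
rotate_crank_by(+39°): θ ← 123° +39° = 162°
rotate_crank_by(+70°): θ ← 162° +70° = 232°
rotate_crank_by(+33°): θ ← 232° +33° = 265°
rotate_crank_by(-50°): θ ← 265° -50° = 215°
rotate_crank_by(-44°): θ ← 215° -44° = 171°
crank pin P = (r cos θ, r sin θ) = (-37.532157, 5.944510)
h = r sin θ − e = 5.944510 − 5 = 0.944510
x = r cos θ + √(L² − h²) = -37.532157 + √(80656.0 − 0.8921) = -37.532157 + 283.998429 = 246.466272

246.4663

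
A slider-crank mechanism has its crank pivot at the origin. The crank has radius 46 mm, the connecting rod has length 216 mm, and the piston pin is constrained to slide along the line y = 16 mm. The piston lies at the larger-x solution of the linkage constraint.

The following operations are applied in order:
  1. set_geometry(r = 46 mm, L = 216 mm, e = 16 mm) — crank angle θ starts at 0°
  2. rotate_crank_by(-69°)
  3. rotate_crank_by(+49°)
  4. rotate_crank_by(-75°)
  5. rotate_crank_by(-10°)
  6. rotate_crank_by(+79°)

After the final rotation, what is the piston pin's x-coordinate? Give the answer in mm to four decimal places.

set_geometry: r = 46 mm, L = 216 mm, e = 16 mm; θ ← 0°
rotate_crank_by(-69°): θ ← 0° -69° = -69°
rotate_crank_by(+49°): θ ← -69° +49° = -20°
rotate_crank_by(-75°): θ ← -20° -75° = -95°
rotate_crank_by(-10°): θ ← -95° -10° = -105°
rotate_crank_by(+79°): θ ← -105° +79° = -26°
crank pin P = (r cos θ, r sin θ) = (41.344526, -20.165073)
h = r sin θ − e = -20.165073 − 16 = -36.165073
x = r cos θ + √(L² − h²) = 41.344526 + √(46656.0 − 1307.9125) = 41.344526 + 212.950904 = 254.295430

254.2954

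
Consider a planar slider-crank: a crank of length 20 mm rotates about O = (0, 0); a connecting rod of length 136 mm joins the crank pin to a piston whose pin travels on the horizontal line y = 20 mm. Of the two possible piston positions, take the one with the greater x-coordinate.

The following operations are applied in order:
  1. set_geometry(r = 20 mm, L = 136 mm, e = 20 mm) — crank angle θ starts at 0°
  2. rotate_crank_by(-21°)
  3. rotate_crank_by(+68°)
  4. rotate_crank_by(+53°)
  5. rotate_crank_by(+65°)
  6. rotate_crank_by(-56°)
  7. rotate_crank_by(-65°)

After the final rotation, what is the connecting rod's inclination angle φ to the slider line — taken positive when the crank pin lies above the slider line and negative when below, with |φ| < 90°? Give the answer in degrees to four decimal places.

-2.5736

set_geometry: r = 20 mm, L = 136 mm, e = 20 mm; θ ← 0°
rotate_crank_by(-21°): θ ← 0° -21° = -21°
rotate_crank_by(+68°): θ ← -21° +68° = 47°
rotate_crank_by(+53°): θ ← 47° +53° = 100°
rotate_crank_by(+65°): θ ← 100° +65° = 165°
rotate_crank_by(-56°): θ ← 165° -56° = 109°
rotate_crank_by(-65°): θ ← 109° -65° = 44°
crank pin P = (r cos θ, r sin θ) = (14.386796, 13.893167)
h = r sin θ − e = 13.893167 − 20 = -6.106833
sin φ = h / L = -6.106833 / 136 = -0.04490318
φ = arcsin(-0.04490318) = -2.573628°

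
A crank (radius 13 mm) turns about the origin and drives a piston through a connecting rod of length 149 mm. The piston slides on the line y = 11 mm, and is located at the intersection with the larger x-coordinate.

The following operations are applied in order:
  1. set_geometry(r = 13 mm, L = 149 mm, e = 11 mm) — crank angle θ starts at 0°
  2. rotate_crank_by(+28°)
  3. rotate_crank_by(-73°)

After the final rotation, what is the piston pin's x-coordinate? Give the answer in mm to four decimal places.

156.8178

set_geometry: r = 13 mm, L = 149 mm, e = 11 mm; θ ← 0°
rotate_crank_by(+28°): θ ← 0° +28° = 28°
rotate_crank_by(-73°): θ ← 28° -73° = -45°
crank pin P = (r cos θ, r sin θ) = (9.192388, -9.192388)
h = r sin θ − e = -9.192388 − 11 = -20.192388
x = r cos θ + √(L² − h²) = 9.192388 + √(22201.0 − 407.7325) = 9.192388 + 147.625430 = 156.817818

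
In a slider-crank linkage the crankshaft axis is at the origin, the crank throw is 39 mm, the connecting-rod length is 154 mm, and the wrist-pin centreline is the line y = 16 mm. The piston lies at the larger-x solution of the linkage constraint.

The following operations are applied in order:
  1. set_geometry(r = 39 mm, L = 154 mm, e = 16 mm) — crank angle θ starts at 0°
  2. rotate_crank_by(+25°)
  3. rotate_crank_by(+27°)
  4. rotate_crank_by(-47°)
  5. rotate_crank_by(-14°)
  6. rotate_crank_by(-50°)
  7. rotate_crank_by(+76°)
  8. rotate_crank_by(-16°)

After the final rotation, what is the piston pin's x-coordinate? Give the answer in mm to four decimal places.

192.2302

set_geometry: r = 39 mm, L = 154 mm, e = 16 mm; θ ← 0°
rotate_crank_by(+25°): θ ← 0° +25° = 25°
rotate_crank_by(+27°): θ ← 25° +27° = 52°
rotate_crank_by(-47°): θ ← 52° -47° = 5°
rotate_crank_by(-14°): θ ← 5° -14° = -9°
rotate_crank_by(-50°): θ ← -9° -50° = -59°
rotate_crank_by(+76°): θ ← -59° +76° = 17°
rotate_crank_by(-16°): θ ← 17° -16° = 1°
crank pin P = (r cos θ, r sin θ) = (38.994060, 0.680644)
h = r sin θ − e = 0.680644 − 16 = -15.319356
x = r cos θ + √(L² − h²) = 38.994060 + √(23716.0 − 234.6827) = 38.994060 + 153.236149 = 192.230209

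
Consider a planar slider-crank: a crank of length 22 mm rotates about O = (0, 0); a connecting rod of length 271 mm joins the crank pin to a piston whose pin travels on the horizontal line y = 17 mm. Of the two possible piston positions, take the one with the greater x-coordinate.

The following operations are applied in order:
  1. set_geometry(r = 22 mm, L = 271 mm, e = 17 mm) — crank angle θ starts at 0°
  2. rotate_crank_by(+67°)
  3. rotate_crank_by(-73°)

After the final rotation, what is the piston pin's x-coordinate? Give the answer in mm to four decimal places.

set_geometry: r = 22 mm, L = 271 mm, e = 17 mm; θ ← 0°
rotate_crank_by(+67°): θ ← 0° +67° = 67°
rotate_crank_by(-73°): θ ← 67° -73° = -6°
crank pin P = (r cos θ, r sin θ) = (21.879482, -2.299626)
h = r sin θ − e = -2.299626 − 17 = -19.299626
x = r cos θ + √(L² − h²) = 21.879482 + √(73441.0 − 372.4756) = 21.879482 + 270.311902 = 292.191384

292.1914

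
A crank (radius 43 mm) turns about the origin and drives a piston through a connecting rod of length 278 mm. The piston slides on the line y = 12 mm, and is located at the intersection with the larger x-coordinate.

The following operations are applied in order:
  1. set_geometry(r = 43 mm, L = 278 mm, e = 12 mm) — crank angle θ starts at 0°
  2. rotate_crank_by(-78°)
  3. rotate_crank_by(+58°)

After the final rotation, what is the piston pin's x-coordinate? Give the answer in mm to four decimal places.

set_geometry: r = 43 mm, L = 278 mm, e = 12 mm; θ ← 0°
rotate_crank_by(-78°): θ ← 0° -78° = -78°
rotate_crank_by(+58°): θ ← -78° +58° = -20°
crank pin P = (r cos θ, r sin θ) = (40.406783, -14.706866)
h = r sin θ − e = -14.706866 − 12 = -26.706866
x = r cos θ + √(L² − h²) = 40.406783 + √(77284.0 − 713.2567) = 40.406783 + 276.714191 = 317.120973

317.1210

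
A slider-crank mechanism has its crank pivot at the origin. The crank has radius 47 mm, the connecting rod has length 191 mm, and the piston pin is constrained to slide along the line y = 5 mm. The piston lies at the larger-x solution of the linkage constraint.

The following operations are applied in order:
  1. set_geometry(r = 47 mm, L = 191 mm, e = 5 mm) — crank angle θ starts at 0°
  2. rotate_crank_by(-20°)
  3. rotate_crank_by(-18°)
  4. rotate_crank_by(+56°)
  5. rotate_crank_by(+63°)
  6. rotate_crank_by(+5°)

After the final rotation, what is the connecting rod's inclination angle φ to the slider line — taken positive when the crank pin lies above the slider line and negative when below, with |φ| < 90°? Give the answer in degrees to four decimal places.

set_geometry: r = 47 mm, L = 191 mm, e = 5 mm; θ ← 0°
rotate_crank_by(-20°): θ ← 0° -20° = -20°
rotate_crank_by(-18°): θ ← -20° -18° = -38°
rotate_crank_by(+56°): θ ← -38° +56° = 18°
rotate_crank_by(+63°): θ ← 18° +63° = 81°
rotate_crank_by(+5°): θ ← 81° +5° = 86°
crank pin P = (r cos θ, r sin θ) = (3.278554, 46.885510)
h = r sin θ − e = 46.885510 − 5 = 41.885510
sin φ = h / L = 41.885510 / 191 = 0.21929587
φ = arcsin(0.21929587) = 12.667679°

12.6677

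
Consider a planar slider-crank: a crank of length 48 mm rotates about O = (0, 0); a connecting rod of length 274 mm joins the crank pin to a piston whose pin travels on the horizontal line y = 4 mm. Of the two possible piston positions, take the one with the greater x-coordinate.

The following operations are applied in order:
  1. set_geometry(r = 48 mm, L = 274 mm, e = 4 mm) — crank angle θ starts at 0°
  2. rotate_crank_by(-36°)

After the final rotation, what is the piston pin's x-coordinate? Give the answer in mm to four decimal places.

310.9326

set_geometry: r = 48 mm, L = 274 mm, e = 4 mm; θ ← 0°
rotate_crank_by(-36°): θ ← 0° -36° = -36°
crank pin P = (r cos θ, r sin θ) = (38.832816, -28.213692)
h = r sin θ − e = -28.213692 − 4 = -32.213692
x = r cos θ + √(L² − h²) = 38.832816 + √(75076.0 − 1037.7220) = 38.832816 + 272.099758 = 310.932573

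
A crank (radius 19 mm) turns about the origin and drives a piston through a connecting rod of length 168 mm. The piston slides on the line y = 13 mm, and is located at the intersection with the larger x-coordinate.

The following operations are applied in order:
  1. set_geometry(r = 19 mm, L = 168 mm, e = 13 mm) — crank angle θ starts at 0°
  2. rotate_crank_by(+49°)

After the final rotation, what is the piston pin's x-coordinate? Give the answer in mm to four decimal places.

set_geometry: r = 19 mm, L = 168 mm, e = 13 mm; θ ← 0°
rotate_crank_by(+49°): θ ← 0° +49° = 49°
crank pin P = (r cos θ, r sin θ) = (12.465122, 14.339482)
h = r sin θ − e = 14.339482 − 13 = 1.339482
x = r cos θ + √(L² − h²) = 12.465122 + √(28224.0 − 1.7942) = 12.465122 + 167.994660 = 180.459782

180.4598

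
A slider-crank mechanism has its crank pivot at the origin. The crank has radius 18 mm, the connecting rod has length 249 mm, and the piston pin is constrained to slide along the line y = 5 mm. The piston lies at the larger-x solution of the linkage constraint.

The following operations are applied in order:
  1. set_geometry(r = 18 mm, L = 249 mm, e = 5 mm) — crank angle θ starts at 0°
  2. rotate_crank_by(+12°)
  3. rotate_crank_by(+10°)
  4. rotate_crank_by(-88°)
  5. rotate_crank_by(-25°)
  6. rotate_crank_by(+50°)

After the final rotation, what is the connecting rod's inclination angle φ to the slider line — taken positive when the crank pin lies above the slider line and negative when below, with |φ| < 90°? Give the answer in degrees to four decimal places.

-3.8708

set_geometry: r = 18 mm, L = 249 mm, e = 5 mm; θ ← 0°
rotate_crank_by(+12°): θ ← 0° +12° = 12°
rotate_crank_by(+10°): θ ← 12° +10° = 22°
rotate_crank_by(-88°): θ ← 22° -88° = -66°
rotate_crank_by(-25°): θ ← -66° -25° = -91°
rotate_crank_by(+50°): θ ← -91° +50° = -41°
crank pin P = (r cos θ, r sin θ) = (13.584772, -11.809063)
h = r sin θ − e = -11.809063 − 5 = -16.809063
sin φ = h / L = -16.809063 / 249 = -0.06750628
φ = arcsin(-0.06750628) = -3.870768°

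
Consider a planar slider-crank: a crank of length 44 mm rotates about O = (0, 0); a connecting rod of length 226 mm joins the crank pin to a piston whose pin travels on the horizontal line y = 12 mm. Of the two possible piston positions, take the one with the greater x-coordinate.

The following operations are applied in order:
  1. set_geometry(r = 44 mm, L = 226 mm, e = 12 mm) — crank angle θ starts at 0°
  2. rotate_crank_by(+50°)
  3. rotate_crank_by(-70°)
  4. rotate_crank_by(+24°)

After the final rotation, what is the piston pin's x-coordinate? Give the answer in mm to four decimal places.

set_geometry: r = 44 mm, L = 226 mm, e = 12 mm; θ ← 0°
rotate_crank_by(+50°): θ ← 0° +50° = 50°
rotate_crank_by(-70°): θ ← 50° -70° = -20°
rotate_crank_by(+24°): θ ← -20° +24° = 4°
crank pin P = (r cos θ, r sin θ) = (43.892818, 3.069285)
h = r sin θ − e = 3.069285 − 12 = -8.930715
x = r cos θ + √(L² − h²) = 43.892818 + √(51076.0 − 79.7577) = 43.892818 + 225.823476 = 269.716294

269.7163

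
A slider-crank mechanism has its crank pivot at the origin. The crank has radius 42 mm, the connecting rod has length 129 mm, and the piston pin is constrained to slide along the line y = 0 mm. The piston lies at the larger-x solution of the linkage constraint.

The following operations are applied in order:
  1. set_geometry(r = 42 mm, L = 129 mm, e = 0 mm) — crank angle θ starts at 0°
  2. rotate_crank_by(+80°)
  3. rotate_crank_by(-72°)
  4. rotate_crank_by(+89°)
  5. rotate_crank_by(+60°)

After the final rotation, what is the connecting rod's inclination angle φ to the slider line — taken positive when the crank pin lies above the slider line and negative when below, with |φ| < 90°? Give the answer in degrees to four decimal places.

7.3087

set_geometry: r = 42 mm, L = 129 mm, e = 0 mm; θ ← 0°
rotate_crank_by(+80°): θ ← 0° +80° = 80°
rotate_crank_by(-72°): θ ← 80° -72° = 8°
rotate_crank_by(+89°): θ ← 8° +89° = 97°
rotate_crank_by(+60°): θ ← 97° +60° = 157°
crank pin P = (r cos θ, r sin θ) = (-38.661204, 16.410707)
h = r sin θ − e = 16.410707 − 0 = 16.410707
sin φ = h / L = 16.410707 / 129 = 0.12721479
φ = arcsin(0.12721479) = 7.308675°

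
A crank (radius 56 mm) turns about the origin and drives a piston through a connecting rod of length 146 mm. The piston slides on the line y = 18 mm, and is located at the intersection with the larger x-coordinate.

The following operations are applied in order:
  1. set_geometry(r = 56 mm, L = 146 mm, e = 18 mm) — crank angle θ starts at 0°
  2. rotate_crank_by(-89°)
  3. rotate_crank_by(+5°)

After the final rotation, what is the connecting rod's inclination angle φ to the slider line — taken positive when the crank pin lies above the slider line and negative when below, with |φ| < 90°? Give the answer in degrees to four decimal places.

set_geometry: r = 56 mm, L = 146 mm, e = 18 mm; θ ← 0°
rotate_crank_by(-89°): θ ← 0° -89° = -89°
rotate_crank_by(+5°): θ ← -89° +5° = -84°
crank pin P = (r cos θ, r sin θ) = (5.853594, -55.693226)
h = r sin θ − e = -55.693226 − 18 = -73.693226
sin φ = h / L = -73.693226 / 146 = -0.50474812
φ = arcsin(-0.50474812) = -30.314634°

-30.3146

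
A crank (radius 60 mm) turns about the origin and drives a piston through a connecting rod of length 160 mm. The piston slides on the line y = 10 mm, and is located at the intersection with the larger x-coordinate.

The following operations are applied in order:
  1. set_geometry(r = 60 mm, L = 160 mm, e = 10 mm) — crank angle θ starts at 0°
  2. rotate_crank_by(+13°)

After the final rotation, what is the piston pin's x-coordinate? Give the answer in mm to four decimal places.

218.4240

set_geometry: r = 60 mm, L = 160 mm, e = 10 mm; θ ← 0°
rotate_crank_by(+13°): θ ← 0° +13° = 13°
crank pin P = (r cos θ, r sin θ) = (58.462204, 13.497063)
h = r sin θ − e = 13.497063 − 10 = 3.497063
x = r cos θ + √(L² − h²) = 58.462204 + √(25600.0 − 12.2295) = 58.462204 + 159.961778 = 218.423982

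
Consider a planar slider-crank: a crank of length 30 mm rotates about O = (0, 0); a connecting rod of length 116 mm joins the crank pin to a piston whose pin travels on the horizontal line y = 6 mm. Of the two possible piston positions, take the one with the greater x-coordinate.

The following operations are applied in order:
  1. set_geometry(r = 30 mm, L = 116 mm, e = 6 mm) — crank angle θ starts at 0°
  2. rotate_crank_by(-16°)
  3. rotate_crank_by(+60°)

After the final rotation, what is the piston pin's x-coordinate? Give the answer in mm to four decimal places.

136.6271

set_geometry: r = 30 mm, L = 116 mm, e = 6 mm; θ ← 0°
rotate_crank_by(-16°): θ ← 0° -16° = -16°
rotate_crank_by(+60°): θ ← -16° +60° = 44°
crank pin P = (r cos θ, r sin θ) = (21.580194, 20.839751)
h = r sin θ − e = 20.839751 − 6 = 14.839751
x = r cos θ + √(L² − h²) = 21.580194 + √(13456.0 − 220.2182) = 21.580194 + 115.046868 = 136.627062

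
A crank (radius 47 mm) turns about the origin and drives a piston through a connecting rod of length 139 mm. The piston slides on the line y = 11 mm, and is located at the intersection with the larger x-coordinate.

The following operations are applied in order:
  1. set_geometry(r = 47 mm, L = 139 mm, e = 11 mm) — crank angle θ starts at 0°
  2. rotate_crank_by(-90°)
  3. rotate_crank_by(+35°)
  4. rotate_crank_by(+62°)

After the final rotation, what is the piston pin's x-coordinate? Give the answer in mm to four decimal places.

set_geometry: r = 47 mm, L = 139 mm, e = 11 mm; θ ← 0°
rotate_crank_by(-90°): θ ← 0° -90° = -90°
rotate_crank_by(+35°): θ ← -90° +35° = -55°
rotate_crank_by(+62°): θ ← -55° +62° = 7°
crank pin P = (r cos θ, r sin θ) = (46.649669, 5.727859)
h = r sin θ − e = 5.727859 − 11 = -5.272141
x = r cos θ + √(L² − h²) = 46.649669 + √(19321.0 − 27.7955) = 46.649669 + 138.899980 = 185.549649

185.5496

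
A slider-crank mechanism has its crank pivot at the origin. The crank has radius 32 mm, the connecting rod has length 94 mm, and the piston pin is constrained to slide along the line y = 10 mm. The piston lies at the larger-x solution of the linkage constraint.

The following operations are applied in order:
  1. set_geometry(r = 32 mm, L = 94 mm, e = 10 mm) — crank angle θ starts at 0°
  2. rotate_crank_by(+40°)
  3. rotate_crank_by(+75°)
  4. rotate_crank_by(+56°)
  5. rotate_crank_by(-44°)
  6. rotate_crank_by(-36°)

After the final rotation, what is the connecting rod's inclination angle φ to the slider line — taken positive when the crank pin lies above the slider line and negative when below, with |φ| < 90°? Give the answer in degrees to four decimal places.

13.5321

set_geometry: r = 32 mm, L = 94 mm, e = 10 mm; θ ← 0°
rotate_crank_by(+40°): θ ← 0° +40° = 40°
rotate_crank_by(+75°): θ ← 40° +75° = 115°
rotate_crank_by(+56°): θ ← 115° +56° = 171°
rotate_crank_by(-44°): θ ← 171° -44° = 127°
rotate_crank_by(-36°): θ ← 127° -36° = 91°
crank pin P = (r cos θ, r sin θ) = (-0.558477, 31.995126)
h = r sin θ − e = 31.995126 − 10 = 21.995126
sin φ = h / L = 21.995126 / 94 = 0.23399070
φ = arcsin(0.23399070) = 13.532136°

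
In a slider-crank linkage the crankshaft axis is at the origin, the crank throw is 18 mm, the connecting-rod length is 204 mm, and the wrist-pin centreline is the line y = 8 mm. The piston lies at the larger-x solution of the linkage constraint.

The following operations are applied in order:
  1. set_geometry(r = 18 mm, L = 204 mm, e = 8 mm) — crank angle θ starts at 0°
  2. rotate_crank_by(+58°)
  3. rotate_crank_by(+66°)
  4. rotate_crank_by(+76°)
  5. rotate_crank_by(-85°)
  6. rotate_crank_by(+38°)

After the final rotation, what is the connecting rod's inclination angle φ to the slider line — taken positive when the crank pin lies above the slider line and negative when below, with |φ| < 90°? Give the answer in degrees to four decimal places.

0.0483

set_geometry: r = 18 mm, L = 204 mm, e = 8 mm; θ ← 0°
rotate_crank_by(+58°): θ ← 0° +58° = 58°
rotate_crank_by(+66°): θ ← 58° +66° = 124°
rotate_crank_by(+76°): θ ← 124° +76° = 200°
rotate_crank_by(-85°): θ ← 200° -85° = 115°
rotate_crank_by(+38°): θ ← 115° +38° = 153°
crank pin P = (r cos θ, r sin θ) = (-16.038117, 8.171829)
h = r sin θ − e = 8.171829 − 8 = 0.171829
sin φ = h / L = 0.171829 / 204 = 0.00084230
φ = arcsin(0.00084230) = 0.048260°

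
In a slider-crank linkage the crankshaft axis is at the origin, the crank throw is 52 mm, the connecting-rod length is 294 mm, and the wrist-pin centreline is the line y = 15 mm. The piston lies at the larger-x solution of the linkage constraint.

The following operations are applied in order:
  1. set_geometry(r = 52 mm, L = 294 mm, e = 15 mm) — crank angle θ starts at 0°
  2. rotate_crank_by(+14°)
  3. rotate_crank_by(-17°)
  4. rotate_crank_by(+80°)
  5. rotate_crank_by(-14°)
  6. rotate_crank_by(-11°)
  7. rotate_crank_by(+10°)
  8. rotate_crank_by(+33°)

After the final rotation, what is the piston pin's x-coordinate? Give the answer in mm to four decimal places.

set_geometry: r = 52 mm, L = 294 mm, e = 15 mm; θ ← 0°
rotate_crank_by(+14°): θ ← 0° +14° = 14°
rotate_crank_by(-17°): θ ← 14° -17° = -3°
rotate_crank_by(+80°): θ ← -3° +80° = 77°
rotate_crank_by(-14°): θ ← 77° -14° = 63°
rotate_crank_by(-11°): θ ← 63° -11° = 52°
rotate_crank_by(+10°): θ ← 52° +10° = 62°
rotate_crank_by(+33°): θ ← 62° +33° = 95°
crank pin P = (r cos θ, r sin θ) = (-4.532099, 51.802124)
h = r sin θ − e = 51.802124 − 15 = 36.802124
x = r cos θ + √(L² − h²) = -4.532099 + √(86436.0 − 1354.3964) = -4.532099 + 291.687510 = 287.155412

287.1554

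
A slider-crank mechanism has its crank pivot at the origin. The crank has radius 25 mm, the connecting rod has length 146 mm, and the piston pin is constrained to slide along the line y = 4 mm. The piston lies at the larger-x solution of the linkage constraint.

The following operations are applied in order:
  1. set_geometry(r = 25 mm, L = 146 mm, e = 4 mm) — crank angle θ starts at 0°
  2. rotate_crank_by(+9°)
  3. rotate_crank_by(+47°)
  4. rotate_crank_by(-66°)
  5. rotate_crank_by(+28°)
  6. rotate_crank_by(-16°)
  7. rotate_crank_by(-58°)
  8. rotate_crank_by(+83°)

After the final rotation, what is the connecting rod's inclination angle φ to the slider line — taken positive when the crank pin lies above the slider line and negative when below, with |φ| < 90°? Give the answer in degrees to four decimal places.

2.8855

set_geometry: r = 25 mm, L = 146 mm, e = 4 mm; θ ← 0°
rotate_crank_by(+9°): θ ← 0° +9° = 9°
rotate_crank_by(+47°): θ ← 9° +47° = 56°
rotate_crank_by(-66°): θ ← 56° -66° = -10°
rotate_crank_by(+28°): θ ← -10° +28° = 18°
rotate_crank_by(-16°): θ ← 18° -16° = 2°
rotate_crank_by(-58°): θ ← 2° -58° = -56°
rotate_crank_by(+83°): θ ← -56° +83° = 27°
crank pin P = (r cos θ, r sin θ) = (22.275163, 11.349762)
h = r sin θ − e = 11.349762 − 4 = 7.349762
sin φ = h / L = 7.349762 / 146 = 0.05034084
φ = arcsin(0.05034084) = 2.885537°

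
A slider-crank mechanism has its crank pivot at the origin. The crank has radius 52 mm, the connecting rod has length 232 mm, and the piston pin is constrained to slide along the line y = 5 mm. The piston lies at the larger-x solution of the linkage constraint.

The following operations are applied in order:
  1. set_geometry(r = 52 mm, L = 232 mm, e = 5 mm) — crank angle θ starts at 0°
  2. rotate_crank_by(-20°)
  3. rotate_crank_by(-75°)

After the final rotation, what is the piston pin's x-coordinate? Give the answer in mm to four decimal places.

220.4068

set_geometry: r = 52 mm, L = 232 mm, e = 5 mm; θ ← 0°
rotate_crank_by(-20°): θ ← 0° -20° = -20°
rotate_crank_by(-75°): θ ← -20° -75° = -95°
crank pin P = (r cos θ, r sin θ) = (-4.532099, -51.802124)
h = r sin θ − e = -51.802124 − 5 = -56.802124
x = r cos θ + √(L² − h²) = -4.532099 + √(53824.0 − 3226.4813) = -4.532099 + 224.938922 = 220.406823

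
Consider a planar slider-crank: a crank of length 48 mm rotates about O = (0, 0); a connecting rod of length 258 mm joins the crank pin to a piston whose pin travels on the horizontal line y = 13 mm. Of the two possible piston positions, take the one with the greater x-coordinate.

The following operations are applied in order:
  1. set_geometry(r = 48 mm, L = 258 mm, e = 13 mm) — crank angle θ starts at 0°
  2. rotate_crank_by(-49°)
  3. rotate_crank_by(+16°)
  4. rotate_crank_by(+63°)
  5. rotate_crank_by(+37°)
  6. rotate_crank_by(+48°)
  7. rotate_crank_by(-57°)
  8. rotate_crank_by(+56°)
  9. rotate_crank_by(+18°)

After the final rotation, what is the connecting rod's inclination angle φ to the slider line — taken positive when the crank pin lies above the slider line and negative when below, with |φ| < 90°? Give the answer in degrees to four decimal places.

5.0412

set_geometry: r = 48 mm, L = 258 mm, e = 13 mm; θ ← 0°
rotate_crank_by(-49°): θ ← 0° -49° = -49°
rotate_crank_by(+16°): θ ← -49° +16° = -33°
rotate_crank_by(+63°): θ ← -33° +63° = 30°
rotate_crank_by(+37°): θ ← 30° +37° = 67°
rotate_crank_by(+48°): θ ← 67° +48° = 115°
rotate_crank_by(-57°): θ ← 115° -57° = 58°
rotate_crank_by(+56°): θ ← 58° +56° = 114°
rotate_crank_by(+18°): θ ← 114° +18° = 132°
crank pin P = (r cos θ, r sin θ) = (-32.118269, 35.670952)
h = r sin θ − e = 35.670952 − 13 = 22.670952
sin φ = h / L = 22.670952 / 258 = 0.08787191
φ = arcsin(0.08787191) = 5.041191°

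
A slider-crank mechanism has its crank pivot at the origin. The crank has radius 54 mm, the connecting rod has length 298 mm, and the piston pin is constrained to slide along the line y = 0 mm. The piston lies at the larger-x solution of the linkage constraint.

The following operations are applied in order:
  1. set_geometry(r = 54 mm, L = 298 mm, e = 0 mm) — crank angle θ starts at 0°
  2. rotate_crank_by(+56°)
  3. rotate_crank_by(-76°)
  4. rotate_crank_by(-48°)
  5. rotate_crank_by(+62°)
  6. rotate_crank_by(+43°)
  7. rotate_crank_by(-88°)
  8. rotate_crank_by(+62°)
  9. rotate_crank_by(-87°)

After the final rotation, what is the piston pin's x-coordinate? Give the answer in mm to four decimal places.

306.4213

set_geometry: r = 54 mm, L = 298 mm, e = 0 mm; θ ← 0°
rotate_crank_by(+56°): θ ← 0° +56° = 56°
rotate_crank_by(-76°): θ ← 56° -76° = -20°
rotate_crank_by(-48°): θ ← -20° -48° = -68°
rotate_crank_by(+62°): θ ← -68° +62° = -6°
rotate_crank_by(+43°): θ ← -6° +43° = 37°
rotate_crank_by(-88°): θ ← 37° -88° = -51°
rotate_crank_by(+62°): θ ← -51° +62° = 11°
rotate_crank_by(-87°): θ ← 11° -87° = -76°
crank pin P = (r cos θ, r sin θ) = (13.063782, -52.395969)
h = r sin θ − e = -52.395969 − 0 = -52.395969
x = r cos θ + √(L² − h²) = 13.063782 + √(88804.0 − 2745.3376) = 13.063782 + 293.357568 = 306.421350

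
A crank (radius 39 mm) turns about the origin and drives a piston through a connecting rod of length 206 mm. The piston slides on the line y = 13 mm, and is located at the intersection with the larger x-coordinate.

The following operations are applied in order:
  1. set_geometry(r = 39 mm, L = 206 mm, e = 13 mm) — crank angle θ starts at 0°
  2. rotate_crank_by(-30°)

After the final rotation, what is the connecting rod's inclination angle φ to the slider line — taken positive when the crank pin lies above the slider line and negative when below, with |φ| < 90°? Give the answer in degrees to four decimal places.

set_geometry: r = 39 mm, L = 206 mm, e = 13 mm; θ ← 0°
rotate_crank_by(-30°): θ ← 0° -30° = -30°
crank pin P = (r cos θ, r sin θ) = (33.774991, -19.500000)
h = r sin θ − e = -19.500000 − 13 = -32.500000
sin φ = h / L = -32.500000 / 206 = -0.15776699
φ = arcsin(-0.15776699) = -9.077308°

-9.0773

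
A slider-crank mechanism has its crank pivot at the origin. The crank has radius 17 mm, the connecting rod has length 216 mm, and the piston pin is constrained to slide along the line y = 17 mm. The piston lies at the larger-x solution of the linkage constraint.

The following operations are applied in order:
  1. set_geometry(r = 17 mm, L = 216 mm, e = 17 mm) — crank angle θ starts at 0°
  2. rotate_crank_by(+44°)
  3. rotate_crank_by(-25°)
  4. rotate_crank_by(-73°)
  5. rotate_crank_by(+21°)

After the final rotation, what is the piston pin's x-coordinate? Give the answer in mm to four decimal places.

228.6553

set_geometry: r = 17 mm, L = 216 mm, e = 17 mm; θ ← 0°
rotate_crank_by(+44°): θ ← 0° +44° = 44°
rotate_crank_by(-25°): θ ← 44° -25° = 19°
rotate_crank_by(-73°): θ ← 19° -73° = -54°
rotate_crank_by(+21°): θ ← -54° +21° = -33°
crank pin P = (r cos θ, r sin θ) = (14.257400, -9.258864)
h = r sin θ − e = -9.258864 − 17 = -26.258864
x = r cos θ + √(L² − h²) = 14.257400 + √(46656.0 − 689.5279) = 14.257400 + 214.397929 = 228.655329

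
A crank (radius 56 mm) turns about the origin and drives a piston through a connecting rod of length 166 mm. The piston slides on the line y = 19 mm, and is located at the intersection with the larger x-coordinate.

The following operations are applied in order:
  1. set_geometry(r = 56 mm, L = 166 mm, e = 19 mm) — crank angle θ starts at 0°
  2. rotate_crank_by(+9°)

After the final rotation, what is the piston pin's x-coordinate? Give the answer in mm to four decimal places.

220.9944

set_geometry: r = 56 mm, L = 166 mm, e = 19 mm; θ ← 0°
rotate_crank_by(+9°): θ ← 0° +9° = 9°
crank pin P = (r cos θ, r sin θ) = (55.310547, 8.760330)
h = r sin θ − e = 8.760330 − 19 = -10.239670
x = r cos θ + √(L² − h²) = 55.310547 + √(27556.0 − 104.8508) = 55.310547 + 165.683883 = 220.994430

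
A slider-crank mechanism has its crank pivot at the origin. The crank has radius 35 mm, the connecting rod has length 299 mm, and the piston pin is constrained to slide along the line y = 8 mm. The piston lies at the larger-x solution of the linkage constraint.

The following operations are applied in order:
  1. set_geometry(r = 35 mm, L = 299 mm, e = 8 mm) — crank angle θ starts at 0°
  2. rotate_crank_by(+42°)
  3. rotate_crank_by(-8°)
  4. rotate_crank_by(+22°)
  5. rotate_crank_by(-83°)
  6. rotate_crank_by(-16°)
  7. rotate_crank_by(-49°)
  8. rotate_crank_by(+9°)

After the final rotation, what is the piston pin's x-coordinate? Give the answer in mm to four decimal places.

300.1951

set_geometry: r = 35 mm, L = 299 mm, e = 8 mm; θ ← 0°
rotate_crank_by(+42°): θ ← 0° +42° = 42°
rotate_crank_by(-8°): θ ← 42° -8° = 34°
rotate_crank_by(+22°): θ ← 34° +22° = 56°
rotate_crank_by(-83°): θ ← 56° -83° = -27°
rotate_crank_by(-16°): θ ← -27° -16° = -43°
rotate_crank_by(-49°): θ ← -43° -49° = -92°
rotate_crank_by(+9°): θ ← -92° +9° = -83°
crank pin P = (r cos θ, r sin θ) = (4.265427, -34.739115)
h = r sin θ − e = -34.739115 − 8 = -42.739115
x = r cos θ + √(L² − h²) = 4.265427 + √(89401.0 − 1826.6320) = 4.265427 + 295.929667 = 300.195094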